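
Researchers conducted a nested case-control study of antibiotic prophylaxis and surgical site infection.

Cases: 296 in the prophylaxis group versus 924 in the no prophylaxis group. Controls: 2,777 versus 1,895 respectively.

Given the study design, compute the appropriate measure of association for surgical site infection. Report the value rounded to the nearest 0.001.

From the description: a = 296, b = 2777, c = 924, d = 1895.
This is a nested case-control study: participants were sampled on outcome status, so risks in the source population cannot be estimated directly — relative risk is not valid here. The odds ratio is the appropriate measure.
OR = (a·d)/(b·c) = (296 × 1895) / (2777 × 924) = 560920 / 2565948 = 0.21860

0.219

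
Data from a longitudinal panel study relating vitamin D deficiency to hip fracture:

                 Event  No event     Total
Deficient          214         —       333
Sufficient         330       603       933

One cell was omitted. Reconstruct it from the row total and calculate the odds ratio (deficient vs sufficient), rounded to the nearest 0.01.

The missing cell is in the exposed row: 333 − 214 = 119.
So a = 214, b = 119, c = 330, d = 603.
OR = (a·d)/(b·c) = (214 × 603) / (119 × 330) = 129042 / 39270 = 3.28602

3.29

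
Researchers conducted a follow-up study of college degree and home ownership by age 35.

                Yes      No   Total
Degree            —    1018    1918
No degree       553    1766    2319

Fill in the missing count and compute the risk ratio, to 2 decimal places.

1.97

The missing cell is in the exposed row: 1918 − 1018 = 900.
So a = 900, b = 1018, c = 553, d = 1766.
RR = [a/(a+b)] / [c/(c+d)] = (900/1918) / (553/2319) = 0.46924/0.23846 = 1.96775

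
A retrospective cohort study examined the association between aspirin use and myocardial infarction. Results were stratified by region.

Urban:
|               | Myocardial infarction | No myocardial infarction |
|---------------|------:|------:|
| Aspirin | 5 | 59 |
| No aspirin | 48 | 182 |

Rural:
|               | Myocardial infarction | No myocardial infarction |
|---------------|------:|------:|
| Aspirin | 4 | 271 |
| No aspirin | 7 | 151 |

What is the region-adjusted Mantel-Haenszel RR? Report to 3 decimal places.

0.361

RR_MH = Σ(aᵢ·n₀ᵢ/nᵢ) / Σ(cᵢ·n₁ᵢ/nᵢ), with n₁ᵢ = aᵢ+bᵢ (exposed), n₀ᵢ = cᵢ+dᵢ (unexposed), nᵢ = n₁ᵢ+n₀ᵢ.
Stratum 1 (Urban): n₁ = 64, n₀ = 230, n = 294; a·n₀/n = 5·230/294 = 3.9116; c·n₁/n = 48·64/294 = 10.4490
Stratum 2 (Rural): n₁ = 275, n₀ = 158, n = 433; a·n₀/n = 4·158/433 = 1.4596; c·n₁/n = 7·275/433 = 4.4457
RR_MH = (3.9116 + 1.4596) / (10.4490 + 4.4457) = 5.3711 / 14.8947 = 0.36061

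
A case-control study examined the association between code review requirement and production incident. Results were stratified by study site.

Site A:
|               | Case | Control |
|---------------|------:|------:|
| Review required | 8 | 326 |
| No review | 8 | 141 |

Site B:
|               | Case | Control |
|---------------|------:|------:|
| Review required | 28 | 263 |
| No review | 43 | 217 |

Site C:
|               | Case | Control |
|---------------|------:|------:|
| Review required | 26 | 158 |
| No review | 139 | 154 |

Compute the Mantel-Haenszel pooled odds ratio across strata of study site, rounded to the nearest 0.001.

0.302

OR_MH = Σ(aᵢdᵢ/nᵢ) / Σ(bᵢcᵢ/nᵢ), where nᵢ is the stratum total.
Stratum 1 (Site A): n = 483; a·d/n = 8·141/483 = 2.3354; b·c/n = 326·8/483 = 5.3996
Stratum 2 (Site B): n = 551; a·d/n = 28·217/551 = 11.0272; b·c/n = 263·43/551 = 20.5245
Stratum 3 (Site C): n = 477; a·d/n = 26·154/477 = 8.3941; b·c/n = 158·139/477 = 46.0419
OR_MH = (2.3354 + 11.0272 + 8.3941) / (5.3996 + 20.5245 + 46.0419) = 21.7568 / 71.9660 = 0.30232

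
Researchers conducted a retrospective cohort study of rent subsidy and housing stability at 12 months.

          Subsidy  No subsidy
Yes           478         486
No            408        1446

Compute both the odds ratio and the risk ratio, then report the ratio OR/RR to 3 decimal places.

Reading the table with exposure as columns: a = 478 (Subsidy, case), b = 408 (Subsidy, non-case), c = 486 (No subsidy, case), d = 1446.
OR = (478·1446)/(408·486) = 691188/198288 = 3.48578
Risk in exposed = 478/886 = 0.53950; risk in unexposed = 486/1932 = 0.25155; RR = 2.14469
OR/RR = 3.48578 / 2.14469 = 1.62530
The outcome is not rare, so the OR lies further from 1 than the RR.

1.625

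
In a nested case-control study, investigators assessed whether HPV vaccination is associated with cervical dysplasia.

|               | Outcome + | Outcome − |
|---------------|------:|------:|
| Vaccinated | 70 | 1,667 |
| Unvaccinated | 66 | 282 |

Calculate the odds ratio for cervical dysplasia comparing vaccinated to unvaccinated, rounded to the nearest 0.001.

Cells: a = 70, b = 1667, c = 66, d = 282.
OR = (a·d)/(b·c) = (70 × 282) / (1667 × 66) = 19740 / 110022 = 0.17942
Exposure is associated with lower odds of cervical dysplasia (OR = 0.18 < 1).

0.179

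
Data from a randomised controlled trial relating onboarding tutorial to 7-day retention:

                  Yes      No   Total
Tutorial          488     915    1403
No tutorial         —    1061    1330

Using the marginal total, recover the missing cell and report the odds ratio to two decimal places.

2.10

The missing cell is in the unexposed row: 1330 − 1061 = 269.
So a = 488, b = 915, c = 269, d = 1061.
OR = (a·d)/(b·c) = (488 × 1061) / (915 × 269) = 517768 / 246135 = 2.10359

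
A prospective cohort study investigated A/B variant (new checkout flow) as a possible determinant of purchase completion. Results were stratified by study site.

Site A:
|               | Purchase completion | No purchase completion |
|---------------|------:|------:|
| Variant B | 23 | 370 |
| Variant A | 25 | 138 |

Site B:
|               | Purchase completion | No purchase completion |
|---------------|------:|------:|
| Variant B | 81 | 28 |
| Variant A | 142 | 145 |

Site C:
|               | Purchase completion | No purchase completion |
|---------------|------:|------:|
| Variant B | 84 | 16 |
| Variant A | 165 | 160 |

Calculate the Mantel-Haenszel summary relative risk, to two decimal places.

RR_MH = Σ(aᵢ·n₀ᵢ/nᵢ) / Σ(cᵢ·n₁ᵢ/nᵢ), with n₁ᵢ = aᵢ+bᵢ (exposed), n₀ᵢ = cᵢ+dᵢ (unexposed), nᵢ = n₁ᵢ+n₀ᵢ.
Stratum 1 (Site A): n₁ = 393, n₀ = 163, n = 556; a·n₀/n = 23·163/556 = 6.7428; c·n₁/n = 25·393/556 = 17.6709
Stratum 2 (Site B): n₁ = 109, n₀ = 287, n = 396; a·n₀/n = 81·287/396 = 58.7045; c·n₁/n = 142·109/396 = 39.0859
Stratum 3 (Site C): n₁ = 100, n₀ = 325, n = 425; a·n₀/n = 84·325/425 = 64.2353; c·n₁/n = 165·100/425 = 38.8235
RR_MH = (6.7428 + 58.7045 + 64.2353) / (17.6709 + 39.0859 + 38.8235) = 129.6826 / 95.5803 = 1.35679

1.36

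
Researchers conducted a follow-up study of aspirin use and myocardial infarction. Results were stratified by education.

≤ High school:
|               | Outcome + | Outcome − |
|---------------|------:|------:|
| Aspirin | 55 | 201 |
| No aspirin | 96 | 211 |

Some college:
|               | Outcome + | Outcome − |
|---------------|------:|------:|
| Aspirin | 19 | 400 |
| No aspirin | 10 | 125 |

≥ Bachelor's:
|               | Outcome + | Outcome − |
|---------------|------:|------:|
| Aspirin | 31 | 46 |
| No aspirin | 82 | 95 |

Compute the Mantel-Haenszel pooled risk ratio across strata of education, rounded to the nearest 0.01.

RR_MH = Σ(aᵢ·n₀ᵢ/nᵢ) / Σ(cᵢ·n₁ᵢ/nᵢ), with n₁ᵢ = aᵢ+bᵢ (exposed), n₀ᵢ = cᵢ+dᵢ (unexposed), nᵢ = n₁ᵢ+n₀ᵢ.
Stratum 1 (≤ High school): n₁ = 256, n₀ = 307, n = 563; a·n₀/n = 55·307/563 = 29.9911; c·n₁/n = 96·256/563 = 43.6519
Stratum 2 (Some college): n₁ = 419, n₀ = 135, n = 554; a·n₀/n = 19·135/554 = 4.6300; c·n₁/n = 10·419/554 = 7.5632
Stratum 3 (≥ Bachelor's): n₁ = 77, n₀ = 177, n = 254; a·n₀/n = 31·177/254 = 21.6024; c·n₁/n = 82·77/254 = 24.8583
RR_MH = (29.9911 + 4.6300 + 21.6024) / (43.6519 + 7.5632 + 24.8583) = 56.2234 / 76.0733 = 0.73907

0.74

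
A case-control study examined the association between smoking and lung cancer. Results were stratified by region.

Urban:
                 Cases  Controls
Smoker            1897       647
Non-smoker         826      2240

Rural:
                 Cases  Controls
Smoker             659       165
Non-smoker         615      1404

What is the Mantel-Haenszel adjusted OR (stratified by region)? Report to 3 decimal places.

OR_MH = Σ(aᵢdᵢ/nᵢ) / Σ(bᵢcᵢ/nᵢ), where nᵢ is the stratum total.
Stratum 1 (Urban): n = 5610; a·d/n = 1897·2240/5610 = 757.4474; b·c/n = 647·826/5610 = 95.2624
Stratum 2 (Rural): n = 2843; a·d/n = 659·1404/2843 = 325.4435; b·c/n = 165·615/2843 = 35.6929
OR_MH = (757.4474 + 325.4435) / (95.2624 + 35.6929) = 1082.8910 / 130.9553 = 8.26916

8.269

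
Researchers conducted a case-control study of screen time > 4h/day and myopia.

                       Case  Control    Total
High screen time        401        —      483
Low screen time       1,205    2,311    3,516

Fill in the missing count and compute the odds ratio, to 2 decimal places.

The missing cell is in the exposed row: 483 − 401 = 82.
So a = 401, b = 82, c = 1205, d = 2311.
OR = (a·d)/(b·c) = (401 × 2311) / (82 × 1205) = 926711 / 98810 = 9.37872

9.38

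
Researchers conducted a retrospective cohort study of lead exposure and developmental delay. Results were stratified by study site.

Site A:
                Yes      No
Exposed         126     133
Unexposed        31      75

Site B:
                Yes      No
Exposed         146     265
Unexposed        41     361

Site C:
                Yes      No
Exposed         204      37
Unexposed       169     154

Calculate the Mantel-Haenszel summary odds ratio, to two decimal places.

OR_MH = Σ(aᵢdᵢ/nᵢ) / Σ(bᵢcᵢ/nᵢ), where nᵢ is the stratum total.
Stratum 1 (Site A): n = 365; a·d/n = 126·75/365 = 25.8904; b·c/n = 133·31/365 = 11.2959
Stratum 2 (Site B): n = 813; a·d/n = 146·361/813 = 64.8290; b·c/n = 265·41/813 = 13.3641
Stratum 3 (Site C): n = 564; a·d/n = 204·154/564 = 55.7021; b·c/n = 37·169/564 = 11.0869
OR_MH = (25.8904 + 64.8290 + 55.7021) / (11.2959 + 13.3641 + 11.0869) = 146.4216 / 35.7469 = 4.09607

4.10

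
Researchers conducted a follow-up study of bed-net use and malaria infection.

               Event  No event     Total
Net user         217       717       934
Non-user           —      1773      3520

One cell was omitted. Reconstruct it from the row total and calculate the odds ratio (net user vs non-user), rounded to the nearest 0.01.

The missing cell is in the unexposed row: 3520 − 1773 = 1747.
So a = 217, b = 717, c = 1747, d = 1773.
OR = (a·d)/(b·c) = (217 × 1773) / (717 × 1747) = 384741 / 1252599 = 0.30715

0.31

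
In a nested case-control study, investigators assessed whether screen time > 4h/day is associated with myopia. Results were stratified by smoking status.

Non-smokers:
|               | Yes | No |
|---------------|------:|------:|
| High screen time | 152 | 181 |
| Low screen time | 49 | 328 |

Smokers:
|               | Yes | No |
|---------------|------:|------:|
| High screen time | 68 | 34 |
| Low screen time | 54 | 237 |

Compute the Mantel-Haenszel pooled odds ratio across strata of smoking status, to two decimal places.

6.48

OR_MH = Σ(aᵢdᵢ/nᵢ) / Σ(bᵢcᵢ/nᵢ), where nᵢ is the stratum total.
Stratum 1 (Non-smokers): n = 710; a·d/n = 152·328/710 = 70.2197; b·c/n = 181·49/710 = 12.4915
Stratum 2 (Smokers): n = 393; a·d/n = 68·237/393 = 41.0076; b·c/n = 34·54/393 = 4.6718
OR_MH = (70.2197 + 41.0076) / (12.4915 + 4.6718) = 111.2274 / 17.1633 = 6.48053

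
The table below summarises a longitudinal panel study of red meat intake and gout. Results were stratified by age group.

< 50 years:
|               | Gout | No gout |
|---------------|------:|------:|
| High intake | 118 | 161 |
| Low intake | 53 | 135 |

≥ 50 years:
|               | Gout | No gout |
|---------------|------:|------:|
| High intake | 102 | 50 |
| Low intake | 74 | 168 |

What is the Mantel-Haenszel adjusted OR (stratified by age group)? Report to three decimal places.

OR_MH = Σ(aᵢdᵢ/nᵢ) / Σ(bᵢcᵢ/nᵢ), where nᵢ is the stratum total.
Stratum 1 (< 50 years): n = 467; a·d/n = 118·135/467 = 34.1113; b·c/n = 161·53/467 = 18.2719
Stratum 2 (≥ 50 years): n = 394; a·d/n = 102·168/394 = 43.4924; b·c/n = 50·74/394 = 9.3909
OR_MH = (34.1113 + 43.4924) / (18.2719 + 9.3909) = 77.6037 / 27.6628 = 2.80535

2.805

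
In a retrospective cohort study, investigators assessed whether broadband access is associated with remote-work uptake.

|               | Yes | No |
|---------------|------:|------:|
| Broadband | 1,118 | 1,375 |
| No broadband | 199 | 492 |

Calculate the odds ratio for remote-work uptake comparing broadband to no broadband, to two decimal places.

Cells: a = 1118, b = 1375, c = 199, d = 492.
OR = (a·d)/(b·c) = (1118 × 492) / (1375 × 199) = 550056 / 273625 = 2.01025
The odds of remote-work uptake are about 2.01 times as high in the broadband group.

2.01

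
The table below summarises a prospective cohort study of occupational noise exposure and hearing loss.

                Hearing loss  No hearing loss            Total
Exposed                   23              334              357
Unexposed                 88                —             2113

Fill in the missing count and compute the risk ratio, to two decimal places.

1.55

The missing cell is in the unexposed row: 2113 − 88 = 2025.
So a = 23, b = 334, c = 88, d = 2025.
RR = [a/(a+b)] / [c/(c+d)] = (23/357) / (88/2113) = 0.06443/0.04165 = 1.54695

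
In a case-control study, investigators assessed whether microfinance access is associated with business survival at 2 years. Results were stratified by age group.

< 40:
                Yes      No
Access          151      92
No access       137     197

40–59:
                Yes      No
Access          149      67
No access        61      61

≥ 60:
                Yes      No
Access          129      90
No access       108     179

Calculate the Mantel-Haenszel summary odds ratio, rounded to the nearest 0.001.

2.335

OR_MH = Σ(aᵢdᵢ/nᵢ) / Σ(bᵢcᵢ/nᵢ), where nᵢ is the stratum total.
Stratum 1 (< 40): n = 577; a·d/n = 151·197/577 = 51.5546; b·c/n = 92·137/577 = 21.8440
Stratum 2 (40–59): n = 338; a·d/n = 149·61/338 = 26.8905; b·c/n = 67·61/338 = 12.0917
Stratum 3 (≥ 60): n = 506; a·d/n = 129·179/506 = 45.6344; b·c/n = 90·108/506 = 19.2095
OR_MH = (51.5546 + 26.8905 + 45.6344) / (21.8440 + 12.0917 + 19.2095) = 124.0795 / 53.1452 = 2.33473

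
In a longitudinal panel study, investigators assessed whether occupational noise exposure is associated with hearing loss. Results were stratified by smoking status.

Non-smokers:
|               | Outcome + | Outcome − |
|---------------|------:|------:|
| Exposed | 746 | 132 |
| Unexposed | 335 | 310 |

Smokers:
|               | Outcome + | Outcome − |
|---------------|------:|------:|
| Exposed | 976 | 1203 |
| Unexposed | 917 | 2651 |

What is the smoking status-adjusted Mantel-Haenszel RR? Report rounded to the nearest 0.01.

RR_MH = Σ(aᵢ·n₀ᵢ/nᵢ) / Σ(cᵢ·n₁ᵢ/nᵢ), with n₁ᵢ = aᵢ+bᵢ (exposed), n₀ᵢ = cᵢ+dᵢ (unexposed), nᵢ = n₁ᵢ+n₀ᵢ.
Stratum 1 (Non-smokers): n₁ = 878, n₀ = 645, n = 1523; a·n₀/n = 746·645/1523 = 315.9357; c·n₁/n = 335·878/1523 = 193.1254
Stratum 2 (Smokers): n₁ = 2179, n₀ = 3568, n = 5747; a·n₀/n = 976·3568/5747 = 605.9454; c·n₁/n = 917·2179/5747 = 347.6845
RR_MH = (315.9357 + 605.9454) / (193.1254 + 347.6845) = 921.8810 / 540.8099 = 1.70463

1.70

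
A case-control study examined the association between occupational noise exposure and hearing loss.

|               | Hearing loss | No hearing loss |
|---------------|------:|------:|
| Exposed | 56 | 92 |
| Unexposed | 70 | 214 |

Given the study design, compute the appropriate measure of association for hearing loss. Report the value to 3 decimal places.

1.861

Cells: a = 56, b = 92, c = 70, d = 214.
This is a case-control study: participants were sampled on outcome status, so risks in the source population cannot be estimated directly — relative risk is not valid here. The odds ratio is the appropriate measure.
OR = (a·d)/(b·c) = (56 × 214) / (92 × 70) = 11984 / 6440 = 1.86087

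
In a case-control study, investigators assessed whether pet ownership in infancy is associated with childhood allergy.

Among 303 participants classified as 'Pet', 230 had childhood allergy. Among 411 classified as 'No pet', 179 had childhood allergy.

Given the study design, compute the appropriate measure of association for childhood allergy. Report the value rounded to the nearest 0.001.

From the description: a = 230, b = 73, c = 179, d = 232.
This is a case-control study: participants were sampled on outcome status, so risks in the source population cannot be estimated directly — relative risk is not valid here. The odds ratio is the appropriate measure.
OR = (a·d)/(b·c) = (230 × 232) / (73 × 179) = 53360 / 13067 = 4.08357

4.084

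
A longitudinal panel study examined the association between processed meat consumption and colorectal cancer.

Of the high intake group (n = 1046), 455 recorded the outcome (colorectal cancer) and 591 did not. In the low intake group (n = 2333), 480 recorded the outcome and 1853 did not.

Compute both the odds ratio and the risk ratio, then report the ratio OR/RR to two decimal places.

From the description: a = 455, b = 591, c = 480, d = 1853.
OR = (455·1853)/(591·480) = 843115/283680 = 2.97206
Risk in exposed = 455/1046 = 0.43499; risk in unexposed = 480/2333 = 0.20574; RR = 2.11423
OR/RR = 2.97206 / 2.11423 = 1.40574
The outcome is not rare, so the OR lies further from 1 than the RR.

1.41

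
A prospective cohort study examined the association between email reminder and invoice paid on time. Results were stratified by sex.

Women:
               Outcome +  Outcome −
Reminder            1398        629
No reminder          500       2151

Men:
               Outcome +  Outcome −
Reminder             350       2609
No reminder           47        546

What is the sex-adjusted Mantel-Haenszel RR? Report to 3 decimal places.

RR_MH = Σ(aᵢ·n₀ᵢ/nᵢ) / Σ(cᵢ·n₁ᵢ/nᵢ), with n₁ᵢ = aᵢ+bᵢ (exposed), n₀ᵢ = cᵢ+dᵢ (unexposed), nᵢ = n₁ᵢ+n₀ᵢ.
Stratum 1 (Women): n₁ = 2027, n₀ = 2651, n = 4678; a·n₀/n = 1398·2651/4678 = 792.2398; c·n₁/n = 500·2027/4678 = 216.6524
Stratum 2 (Men): n₁ = 2959, n₀ = 593, n = 3552; a·n₀/n = 350·593/3552 = 58.4319; c·n₁/n = 47·2959/3552 = 39.1534
RR_MH = (792.2398 + 58.4319) / (216.6524 + 39.1534) = 850.6717 / 255.8059 = 3.32546

3.325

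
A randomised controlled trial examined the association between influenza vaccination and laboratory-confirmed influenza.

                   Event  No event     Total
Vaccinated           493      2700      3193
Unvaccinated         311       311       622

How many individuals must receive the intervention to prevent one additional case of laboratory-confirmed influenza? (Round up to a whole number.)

Risk in treated group = 493/3193 = 0.15440; risk in control = 311/622 = 0.50000.
Absolute risk reduction = 0.50000 − 0.15440 = 0.34560
NNT = 1 / ARR = 1 / 0.34560 = 2.894 → round up → 3

3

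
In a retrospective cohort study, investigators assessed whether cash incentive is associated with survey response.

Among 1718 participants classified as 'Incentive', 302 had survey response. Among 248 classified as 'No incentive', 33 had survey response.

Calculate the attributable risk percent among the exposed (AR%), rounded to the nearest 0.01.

From the description: a = 302, b = 1416, c = 33, d = 215.
Risk in exposed = 302/1718 = 0.17579; risk in unexposed = 33/248 = 0.13306.
RR = 0.17579/0.13306 = 1.32106
AR% = (RR − 1)/RR × 100 = (1.32106 − 1)/1.32106 × 100 = 24.3030%

24.30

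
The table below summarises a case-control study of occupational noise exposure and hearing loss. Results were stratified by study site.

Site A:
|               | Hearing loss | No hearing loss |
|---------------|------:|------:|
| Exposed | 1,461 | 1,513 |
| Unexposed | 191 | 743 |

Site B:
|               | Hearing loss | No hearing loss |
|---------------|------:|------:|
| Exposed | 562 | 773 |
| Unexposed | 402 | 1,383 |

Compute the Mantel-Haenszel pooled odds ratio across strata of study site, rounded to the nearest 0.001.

OR_MH = Σ(aᵢdᵢ/nᵢ) / Σ(bᵢcᵢ/nᵢ), where nᵢ is the stratum total.
Stratum 1 (Site A): n = 3908; a·d/n = 1461·743/3908 = 277.7694; b·c/n = 1513·191/3908 = 73.9465
Stratum 2 (Site B): n = 3120; a·d/n = 562·1383/3120 = 249.1173; b·c/n = 773·402/3120 = 99.5981
OR_MH = (277.7694 + 249.1173) / (73.9465 + 99.5981) = 526.8868 / 173.5446 = 3.03603

3.036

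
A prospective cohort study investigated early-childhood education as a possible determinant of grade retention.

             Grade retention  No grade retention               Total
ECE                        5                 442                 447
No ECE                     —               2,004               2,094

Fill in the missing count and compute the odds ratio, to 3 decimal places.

The missing cell is in the unexposed row: 2094 − 2004 = 90.
So a = 5, b = 442, c = 90, d = 2004.
OR = (a·d)/(b·c) = (5 × 2004) / (442 × 90) = 10020 / 39780 = 0.25189

0.252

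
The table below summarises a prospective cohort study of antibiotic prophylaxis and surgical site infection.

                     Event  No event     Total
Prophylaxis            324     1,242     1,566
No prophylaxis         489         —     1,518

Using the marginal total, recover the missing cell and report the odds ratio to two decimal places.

0.55

The missing cell is in the unexposed row: 1518 − 489 = 1029.
So a = 324, b = 1242, c = 489, d = 1029.
OR = (a·d)/(b·c) = (324 × 1029) / (1242 × 489) = 333396 / 607338 = 0.54895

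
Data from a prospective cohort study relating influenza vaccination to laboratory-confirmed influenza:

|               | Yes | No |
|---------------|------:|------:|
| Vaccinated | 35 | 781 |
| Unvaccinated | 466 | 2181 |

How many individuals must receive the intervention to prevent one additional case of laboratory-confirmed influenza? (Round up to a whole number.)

8

Risk in treated group = 35/816 = 0.04289; risk in control = 466/2647 = 0.17605.
Absolute risk reduction = 0.17605 − 0.04289 = 0.13316
NNT = 1 / ARR = 1 / 0.13316 = 7.510 → round up → 8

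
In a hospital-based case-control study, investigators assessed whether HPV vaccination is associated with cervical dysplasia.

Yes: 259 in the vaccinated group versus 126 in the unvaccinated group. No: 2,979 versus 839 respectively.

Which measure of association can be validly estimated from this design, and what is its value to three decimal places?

0.579

From the description: a = 259, b = 2979, c = 126, d = 839.
This is a hospital-based case-control study: participants were sampled on outcome status, so risks in the source population cannot be estimated directly — relative risk is not valid here. The odds ratio is the appropriate measure.
OR = (a·d)/(b·c) = (259 × 839) / (2979 × 126) = 217301 / 375354 = 0.57892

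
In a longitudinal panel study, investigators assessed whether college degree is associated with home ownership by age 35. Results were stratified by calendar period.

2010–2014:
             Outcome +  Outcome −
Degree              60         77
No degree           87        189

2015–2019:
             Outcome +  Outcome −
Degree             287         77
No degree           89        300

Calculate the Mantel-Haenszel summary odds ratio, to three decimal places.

OR_MH = Σ(aᵢdᵢ/nᵢ) / Σ(bᵢcᵢ/nᵢ), where nᵢ is the stratum total.
Stratum 1 (2010–2014): n = 413; a·d/n = 60·189/413 = 27.4576; b·c/n = 77·87/413 = 16.2203
Stratum 2 (2015–2019): n = 753; a·d/n = 287·300/753 = 114.3426; b·c/n = 77·89/753 = 9.1009
OR_MH = (27.4576 + 114.3426) / (16.2203 + 9.1009) = 141.8003 / 25.3213 = 5.60005

5.600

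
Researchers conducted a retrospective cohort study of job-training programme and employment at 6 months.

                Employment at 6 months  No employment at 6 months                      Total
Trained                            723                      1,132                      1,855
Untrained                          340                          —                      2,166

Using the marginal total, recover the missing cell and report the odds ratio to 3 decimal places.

3.430

The missing cell is in the unexposed row: 2166 − 340 = 1826.
So a = 723, b = 1132, c = 340, d = 1826.
OR = (a·d)/(b·c) = (723 × 1826) / (1132 × 340) = 1320198 / 384880 = 3.43015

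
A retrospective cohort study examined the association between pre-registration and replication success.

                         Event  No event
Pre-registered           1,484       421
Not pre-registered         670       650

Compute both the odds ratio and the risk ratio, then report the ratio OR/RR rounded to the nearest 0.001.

2.228

Cells: a = 1484, b = 421, c = 670, d = 650.
OR = (1484·650)/(421·670) = 964600/282070 = 3.41972
Risk in exposed = 1484/1905 = 0.77900; risk in unexposed = 670/1320 = 0.50758; RR = 1.53475
OR/RR = 3.41972 / 1.53475 = 2.22819
The outcome is not rare, so the OR lies further from 1 than the RR.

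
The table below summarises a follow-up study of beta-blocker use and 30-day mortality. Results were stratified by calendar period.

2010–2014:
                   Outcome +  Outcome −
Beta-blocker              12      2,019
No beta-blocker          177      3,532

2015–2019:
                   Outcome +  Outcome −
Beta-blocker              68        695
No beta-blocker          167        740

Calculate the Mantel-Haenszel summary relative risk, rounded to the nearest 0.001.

RR_MH = Σ(aᵢ·n₀ᵢ/nᵢ) / Σ(cᵢ·n₁ᵢ/nᵢ), with n₁ᵢ = aᵢ+bᵢ (exposed), n₀ᵢ = cᵢ+dᵢ (unexposed), nᵢ = n₁ᵢ+n₀ᵢ.
Stratum 1 (2010–2014): n₁ = 2031, n₀ = 3709, n = 5740; a·n₀/n = 12·3709/5740 = 7.7540; c·n₁/n = 177·2031/5740 = 62.6284
Stratum 2 (2015–2019): n₁ = 763, n₀ = 907, n = 1670; a·n₀/n = 68·907/1670 = 36.9317; c·n₁/n = 167·763/1670 = 76.3000
RR_MH = (7.7540 + 36.9317) / (62.6284 + 76.3000) = 44.6857 / 138.9284 = 0.32165

0.322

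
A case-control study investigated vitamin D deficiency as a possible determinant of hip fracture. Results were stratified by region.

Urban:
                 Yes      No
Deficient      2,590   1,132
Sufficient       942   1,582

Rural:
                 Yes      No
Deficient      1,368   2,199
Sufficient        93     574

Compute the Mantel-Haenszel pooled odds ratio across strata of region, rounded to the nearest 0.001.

OR_MH = Σ(aᵢdᵢ/nᵢ) / Σ(bᵢcᵢ/nᵢ), where nᵢ is the stratum total.
Stratum 1 (Urban): n = 6246; a·d/n = 2590·1582/6246 = 656.0006; b·c/n = 1132·942/6246 = 170.7243
Stratum 2 (Rural): n = 4234; a·d/n = 1368·574/4234 = 185.4587; b·c/n = 2199·93/4234 = 48.3011
OR_MH = (656.0006 + 185.4587) / (170.7243 + 48.3011) = 841.4593 / 219.0254 = 3.84183

3.842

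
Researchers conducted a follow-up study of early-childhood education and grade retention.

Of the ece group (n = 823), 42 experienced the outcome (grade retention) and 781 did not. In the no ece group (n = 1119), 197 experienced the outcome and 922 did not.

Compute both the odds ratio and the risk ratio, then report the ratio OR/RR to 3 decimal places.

From the description: a = 42, b = 781, c = 197, d = 922.
OR = (42·922)/(781·197) = 38724/153857 = 0.25169
Risk in exposed = 42/823 = 0.05103; risk in unexposed = 197/1119 = 0.17605; RR = 0.28988
OR/RR = 0.25169 / 0.28988 = 0.86826
The outcome is not rare, so the OR lies further from 1 than the RR.

0.868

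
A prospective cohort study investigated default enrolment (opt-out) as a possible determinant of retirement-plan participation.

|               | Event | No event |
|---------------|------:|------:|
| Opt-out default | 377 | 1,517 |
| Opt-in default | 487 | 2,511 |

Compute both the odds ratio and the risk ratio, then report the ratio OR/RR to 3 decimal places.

1.046

Cells: a = 377, b = 1517, c = 487, d = 2511.
OR = (377·2511)/(1517·487) = 946647/738779 = 1.28137
Risk in exposed = 377/1894 = 0.19905; risk in unexposed = 487/2998 = 0.16244; RR = 1.22536
OR/RR = 1.28137 / 1.22536 = 1.04571
The outcome is not rare, so the OR lies further from 1 than the RR.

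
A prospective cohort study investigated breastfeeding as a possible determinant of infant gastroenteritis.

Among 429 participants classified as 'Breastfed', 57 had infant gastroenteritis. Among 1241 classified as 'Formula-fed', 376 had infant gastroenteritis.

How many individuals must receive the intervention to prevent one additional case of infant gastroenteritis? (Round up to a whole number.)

Risk in treated group = 57/429 = 0.13287; risk in control = 376/1241 = 0.30298.
Absolute risk reduction = 0.30298 − 0.13287 = 0.17011
NNT = 1 / ARR = 1 / 0.17011 = 5.878 → round up → 6

6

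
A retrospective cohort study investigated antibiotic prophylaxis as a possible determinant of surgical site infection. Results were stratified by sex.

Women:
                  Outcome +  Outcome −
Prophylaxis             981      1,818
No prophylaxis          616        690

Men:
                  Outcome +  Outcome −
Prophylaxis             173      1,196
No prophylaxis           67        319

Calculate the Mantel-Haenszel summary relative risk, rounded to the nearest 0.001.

RR_MH = Σ(aᵢ·n₀ᵢ/nᵢ) / Σ(cᵢ·n₁ᵢ/nᵢ), with n₁ᵢ = aᵢ+bᵢ (exposed), n₀ᵢ = cᵢ+dᵢ (unexposed), nᵢ = n₁ᵢ+n₀ᵢ.
Stratum 1 (Women): n₁ = 2799, n₀ = 1306, n = 4105; a·n₀/n = 981·1306/4105 = 312.1038; c·n₁/n = 616·2799/4105 = 420.0205
Stratum 2 (Men): n₁ = 1369, n₀ = 386, n = 1755; a·n₀/n = 173·386/1755 = 38.0501; c·n₁/n = 67·1369/1755 = 52.2638
RR_MH = (312.1038 + 38.0501) / (420.0205 + 52.2638) = 350.1539 / 472.2843 = 0.74140

0.741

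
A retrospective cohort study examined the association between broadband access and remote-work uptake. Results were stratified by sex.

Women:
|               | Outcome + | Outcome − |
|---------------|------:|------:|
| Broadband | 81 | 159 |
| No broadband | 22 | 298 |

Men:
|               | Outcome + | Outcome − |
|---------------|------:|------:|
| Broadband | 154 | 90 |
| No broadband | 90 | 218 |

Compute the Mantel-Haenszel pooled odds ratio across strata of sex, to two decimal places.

4.97

OR_MH = Σ(aᵢdᵢ/nᵢ) / Σ(bᵢcᵢ/nᵢ), where nᵢ is the stratum total.
Stratum 1 (Women): n = 560; a·d/n = 81·298/560 = 43.1036; b·c/n = 159·22/560 = 6.2464
Stratum 2 (Men): n = 552; a·d/n = 154·218/552 = 60.8188; b·c/n = 90·90/552 = 14.6739
OR_MH = (43.1036 + 60.8188) / (6.2464 + 14.6739) = 103.9224 / 20.9203 = 4.96753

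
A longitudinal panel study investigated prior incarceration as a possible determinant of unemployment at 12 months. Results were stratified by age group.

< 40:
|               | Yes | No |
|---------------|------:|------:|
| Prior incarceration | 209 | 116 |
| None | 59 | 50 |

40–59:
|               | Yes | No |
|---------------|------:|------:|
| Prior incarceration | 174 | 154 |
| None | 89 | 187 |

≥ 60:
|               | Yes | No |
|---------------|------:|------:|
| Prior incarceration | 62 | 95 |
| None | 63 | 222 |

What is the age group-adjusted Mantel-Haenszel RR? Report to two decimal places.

1.50

RR_MH = Σ(aᵢ·n₀ᵢ/nᵢ) / Σ(cᵢ·n₁ᵢ/nᵢ), with n₁ᵢ = aᵢ+bᵢ (exposed), n₀ᵢ = cᵢ+dᵢ (unexposed), nᵢ = n₁ᵢ+n₀ᵢ.
Stratum 1 (< 40): n₁ = 325, n₀ = 109, n = 434; a·n₀/n = 209·109/434 = 52.4908; c·n₁/n = 59·325/434 = 44.1820
Stratum 2 (40–59): n₁ = 328, n₀ = 276, n = 604; a·n₀/n = 174·276/604 = 79.5099; c·n₁/n = 89·328/604 = 48.3311
Stratum 3 (≥ 60): n₁ = 157, n₀ = 285, n = 442; a·n₀/n = 62·285/442 = 39.9774; c·n₁/n = 63·157/442 = 22.3778
RR_MH = (52.4908 + 79.5099 + 39.9774) / (44.1820 + 48.3311 + 22.3778) = 171.9781 / 114.8910 = 1.49688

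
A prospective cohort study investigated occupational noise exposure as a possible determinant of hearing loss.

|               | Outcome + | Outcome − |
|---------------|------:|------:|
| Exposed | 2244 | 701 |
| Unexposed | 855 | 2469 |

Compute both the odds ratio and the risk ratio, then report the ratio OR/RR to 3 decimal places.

Cells: a = 2244, b = 701, c = 855, d = 2469.
OR = (2244·2469)/(701·855) = 5540436/599355 = 9.24400
Risk in exposed = 2244/2945 = 0.76197; risk in unexposed = 855/3324 = 0.25722; RR = 2.96232
OR/RR = 9.24400 / 2.96232 = 3.12052
The outcome is not rare, so the OR lies further from 1 than the RR.

3.121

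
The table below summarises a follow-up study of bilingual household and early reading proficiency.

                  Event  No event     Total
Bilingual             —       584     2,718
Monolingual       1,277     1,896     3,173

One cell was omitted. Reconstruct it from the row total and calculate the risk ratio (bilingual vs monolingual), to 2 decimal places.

1.95

The missing cell is in the exposed row: 2718 − 584 = 2134.
So a = 2134, b = 584, c = 1277, d = 1896.
RR = [a/(a+b)] / [c/(c+d)] = (2134/2718) / (1277/3173) = 0.78514/0.40246 = 1.95085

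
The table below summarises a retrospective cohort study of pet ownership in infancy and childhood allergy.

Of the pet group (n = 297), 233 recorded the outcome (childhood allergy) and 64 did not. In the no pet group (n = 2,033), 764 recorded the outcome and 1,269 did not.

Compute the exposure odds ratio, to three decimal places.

From the description: a = 233, b = 64, c = 764, d = 1269.
OR = (a·d)/(b·c) = (233 × 1269) / (64 × 764) = 295677 / 48896 = 6.04706
The odds of childhood allergy are about 6.05 times as high in the pet group.

6.047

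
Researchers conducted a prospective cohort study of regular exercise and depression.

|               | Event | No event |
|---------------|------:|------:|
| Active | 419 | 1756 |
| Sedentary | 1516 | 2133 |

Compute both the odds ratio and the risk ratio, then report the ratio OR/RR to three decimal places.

0.724

Cells: a = 419, b = 1756, c = 1516, d = 2133.
OR = (419·2133)/(1756·1516) = 893727/2662096 = 0.33572
Risk in exposed = 419/2175 = 0.19264; risk in unexposed = 1516/3649 = 0.41546; RR = 0.46369
OR/RR = 0.33572 / 0.46369 = 0.72402
The outcome is not rare, so the OR lies further from 1 than the RR.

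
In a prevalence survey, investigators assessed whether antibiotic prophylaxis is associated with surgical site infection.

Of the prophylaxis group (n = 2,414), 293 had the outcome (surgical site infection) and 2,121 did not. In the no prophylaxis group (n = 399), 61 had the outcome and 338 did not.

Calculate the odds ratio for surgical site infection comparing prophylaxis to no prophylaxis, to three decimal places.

From the description: a = 293, b = 2121, c = 61, d = 338.
OR = (a·d)/(b·c) = (293 × 338) / (2121 × 61) = 99034 / 129381 = 0.76544
Exposure is associated with lower odds of surgical site infection (OR = 0.77 < 1).

0.765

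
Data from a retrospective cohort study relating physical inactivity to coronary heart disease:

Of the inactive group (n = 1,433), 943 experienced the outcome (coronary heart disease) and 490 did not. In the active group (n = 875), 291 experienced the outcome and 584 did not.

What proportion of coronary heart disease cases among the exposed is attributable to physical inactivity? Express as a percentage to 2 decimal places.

From the description: a = 943, b = 490, c = 291, d = 584.
Risk in exposed = 943/1433 = 0.65806; risk in unexposed = 291/875 = 0.33257.
RR = 0.65806/0.33257 = 1.97870
AR% = (RR − 1)/RR × 100 = (1.97870 − 1)/1.97870 × 100 = 49.4618%

49.46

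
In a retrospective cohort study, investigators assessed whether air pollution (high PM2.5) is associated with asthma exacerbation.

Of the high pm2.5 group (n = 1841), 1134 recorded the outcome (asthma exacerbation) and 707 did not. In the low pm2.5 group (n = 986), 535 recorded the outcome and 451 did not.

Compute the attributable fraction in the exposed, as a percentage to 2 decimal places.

11.91

From the description: a = 1134, b = 707, c = 535, d = 451.
Risk in exposed = 1134/1841 = 0.61597; risk in unexposed = 535/986 = 0.54260.
RR = 0.61597/0.54260 = 1.13523
AR% = (RR − 1)/RR × 100 = (1.13523 − 1)/1.13523 × 100 = 11.9118%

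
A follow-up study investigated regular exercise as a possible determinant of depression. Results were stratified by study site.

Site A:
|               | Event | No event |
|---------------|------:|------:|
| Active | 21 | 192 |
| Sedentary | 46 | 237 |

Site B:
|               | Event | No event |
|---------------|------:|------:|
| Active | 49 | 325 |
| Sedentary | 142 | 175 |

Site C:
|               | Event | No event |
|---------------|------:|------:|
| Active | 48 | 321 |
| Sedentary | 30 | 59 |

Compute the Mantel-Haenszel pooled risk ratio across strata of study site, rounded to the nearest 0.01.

RR_MH = Σ(aᵢ·n₀ᵢ/nᵢ) / Σ(cᵢ·n₁ᵢ/nᵢ), with n₁ᵢ = aᵢ+bᵢ (exposed), n₀ᵢ = cᵢ+dᵢ (unexposed), nᵢ = n₁ᵢ+n₀ᵢ.
Stratum 1 (Site A): n₁ = 213, n₀ = 283, n = 496; a·n₀/n = 21·283/496 = 11.9819; c·n₁/n = 46·213/496 = 19.7540
Stratum 2 (Site B): n₁ = 374, n₀ = 317, n = 691; a·n₀/n = 49·317/691 = 22.4790; c·n₁/n = 142·374/691 = 76.8567
Stratum 3 (Site C): n₁ = 369, n₀ = 89, n = 458; a·n₀/n = 48·89/458 = 9.3275; c·n₁/n = 30·369/458 = 24.1703
RR_MH = (11.9819 + 22.4790 + 9.3275) / (19.7540 + 76.8567 + 24.1703) = 43.7884 / 120.7811 = 0.36254

0.36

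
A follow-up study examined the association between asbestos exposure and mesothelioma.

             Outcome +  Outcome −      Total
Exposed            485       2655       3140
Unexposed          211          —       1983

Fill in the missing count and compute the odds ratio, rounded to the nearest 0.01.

The missing cell is in the unexposed row: 1983 − 211 = 1772.
So a = 485, b = 2655, c = 211, d = 1772.
OR = (a·d)/(b·c) = (485 × 1772) / (2655 × 211) = 859420 / 560205 = 1.53412

1.53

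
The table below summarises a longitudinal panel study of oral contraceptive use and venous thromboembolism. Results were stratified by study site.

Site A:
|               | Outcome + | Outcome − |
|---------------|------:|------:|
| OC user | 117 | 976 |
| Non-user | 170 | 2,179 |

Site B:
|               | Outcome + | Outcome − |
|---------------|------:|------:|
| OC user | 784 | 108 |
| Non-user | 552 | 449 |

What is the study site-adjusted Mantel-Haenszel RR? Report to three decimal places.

1.574

RR_MH = Σ(aᵢ·n₀ᵢ/nᵢ) / Σ(cᵢ·n₁ᵢ/nᵢ), with n₁ᵢ = aᵢ+bᵢ (exposed), n₀ᵢ = cᵢ+dᵢ (unexposed), nᵢ = n₁ᵢ+n₀ᵢ.
Stratum 1 (Site A): n₁ = 1093, n₀ = 2349, n = 3442; a·n₀/n = 117·2349/3442 = 79.8469; c·n₁/n = 170·1093/3442 = 53.9831
Stratum 2 (Site B): n₁ = 892, n₀ = 1001, n = 1893; a·n₀/n = 784·1001/1893 = 414.5716; c·n₁/n = 552·892/1893 = 260.1078
RR_MH = (79.8469 + 414.5716) / (53.9831 + 260.1078) = 494.4185 / 314.0909 = 1.57413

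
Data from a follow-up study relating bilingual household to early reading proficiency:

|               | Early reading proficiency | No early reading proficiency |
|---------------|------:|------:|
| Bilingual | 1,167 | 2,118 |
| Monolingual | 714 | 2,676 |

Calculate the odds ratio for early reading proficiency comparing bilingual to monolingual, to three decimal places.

2.065

Cells: a = 1167, b = 2118, c = 714, d = 2676.
OR = (a·d)/(b·c) = (1167 × 2676) / (2118 × 714) = 3122892 / 1512252 = 2.06506
The odds of early reading proficiency are about 2.07 times as high in the bilingual group.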